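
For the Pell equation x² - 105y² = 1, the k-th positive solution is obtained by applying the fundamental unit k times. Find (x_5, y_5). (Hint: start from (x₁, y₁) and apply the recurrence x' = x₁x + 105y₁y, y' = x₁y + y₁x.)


Step 1: Find the fundamental solution (x₁, y₁) of x² - 105y² = 1.
  Expand √105 as a continued fraction. a₀ = ⌊√105⌋ = 10; iterate m_{k+1} = d_k·a_k − m_k, d_{k+1} = (105 − m_{k+1}²)/d_k, a_{k+1} = ⌊(a₀ + m_{k+1})/d_{k+1}⌋ (starting m₀ = 0, d₀ = 1), with convergents p_k = a_k·p_{k-1} + p_{k-2}, q_k = a_k·q_{k-1} + q_{k-2} (p₋₁ = 1, q₋₁ = 0):
  k = 0: a₀ = 10; p₀/q₀ = 10/1; p₀² − 105·q₀² = 100 − 105 = -5.
  k = 1: m = 10, d = 5, a = ⌊(10 + 10)/5⌋ = 4; p/q = (4·10 + 1)/(4·1 + 0) = 41/4; p² − 105·q² = 1681 − 1680 = 1.
  The first convergent with p² − 105·q² = 1 gives the fundamental solution (x₁, y₁) = (41, 4).
Step 2: Apply the recurrence (x_{n+1}, y_{n+1}) = (x₁x_n + 105y₁y_n, x₁y_n + y₁x_n) repeatedly.
  From (x_1, y_1) = (41, 4): x_2 = 41·41 + 105·4·4 = 3361; y_2 = 41·4 + 4·41 = 328.
  From (x_2, y_2) = (3361, 328): x_3 = 41·3361 + 105·4·328 = 275561; y_3 = 41·328 + 4·3361 = 26892.
  From (x_3, y_3) = (275561, 26892): x_4 = 41·275561 + 105·4·26892 = 22592641; y_4 = 41·26892 + 4·275561 = 2204816.
  From (x_4, y_4) = (22592641, 2204816): x_5 = 41·22592641 + 105·4·2204816 = 1852321001; y_5 = 41·2204816 + 4·22592641 = 180768020.
Step 3: Verify x_5² - 105·y_5² = 3431093090745642001 - 3431093090745642000 = 1 (should be 1). ✓

(x_1, y_1) = (41, 4); (x_5, y_5) = (1852321001, 180768020).


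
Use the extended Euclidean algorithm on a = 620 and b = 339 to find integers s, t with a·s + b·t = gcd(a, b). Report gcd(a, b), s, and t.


Euclidean algorithm on (620, 339) — divide until remainder is 0:
  620 = 1 · 339 + 281
  339 = 1 · 281 + 58
  281 = 4 · 58 + 49
  58 = 1 · 49 + 9
  49 = 5 · 9 + 4
  9 = 2 · 4 + 1
  4 = 4 · 1 + 0
gcd(620, 339) = 1.
Track Bezout coefficients alongside the remainders: start with r₀ = 620 = a·1 + b·0 (s = 1, t = 0) and r₁ = 339 = a·0 + b·1 (s = 0, t = 1); each new remainder r_{k+1} = r_{k-1} − q_k·r_k inherits s_{k+1} = s_{k-1} − q_k·s_k, t_{k+1} = t_{k-1} − q_k·t_k, so r_k = a·s_k + b·t_k at every step:
  q = 1: r = 281, s = 1 − 1·0 = 1, t = 0 − 1·1 = -1  (check: 620·1 + 339·(-1) = 281)
  q = 1: r = 58, s = 0 − 1·1 = -1, t = 1 − 1·(-1) = 2  (check: 620·(-1) + 339·2 = 58)
  q = 4: r = 49, s = 1 − 4·(-1) = 5, t = -1 − 4·2 = -9  (check: 620·5 + 339·(-9) = 49)
  q = 1: r = 9, s = -1 − 1·5 = -6, t = 2 − 1·(-9) = 11  (check: 620·(-6) + 339·11 = 9)
  q = 5: r = 4, s = 5 − 5·(-6) = 35, t = -9 − 5·11 = -64  (check: 620·35 + 339·(-64) = 4)
  q = 2: r = 1, s = -6 − 2·35 = -76, t = 11 − 2·(-64) = 139  (check: 620·(-76) + 339·139 = 1)
The row with r = 1 (the gcd) gives the Bezout coefficients s = -76, t = 139.
Result: 620 · (-76) + 339 · (139) = 1.

gcd(620, 339) = 1; s = -76, t = 139 (check: 620·(-76) + 339·139 = 1).


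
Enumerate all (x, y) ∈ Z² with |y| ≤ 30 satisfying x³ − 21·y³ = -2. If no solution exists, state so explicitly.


The equation is x³ - 21y³ = -2. For fixed y, x³ = 21·y³ − 2, so a solution requires the RHS to be a perfect cube.
Strategy: iterate y from -30 to 30, compute RHS = 21·y³ − 2, and check whether it is a (positive or negative) perfect cube.
Check small values of y:
  y = 0: RHS = -2 is not a perfect cube.
  y = 1: RHS = 19 is not a perfect cube.
  y = -1: RHS = -23 is not a perfect cube.
  y = 2: RHS = 166 is not a perfect cube.
  y = -2: RHS = -170 is not a perfect cube.
  y = 3: RHS = 565 is not a perfect cube.
  y = -3: RHS = -569 is not a perfect cube.
Continuing the search up to |y| = 30 finds no solutions either.
No (x, y) in the scanned range satisfies the equation.

No integer solutions with |y| ≤ 30.


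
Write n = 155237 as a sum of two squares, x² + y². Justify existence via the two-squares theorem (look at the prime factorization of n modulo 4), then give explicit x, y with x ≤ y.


Step 1: Factor n = 155237 = 29 · 53 · 101.
Step 2: Check the mod-4 condition on each prime factor: 29 ≡ 1 (mod 4), exponent 1; 53 ≡ 1 (mod 4), exponent 1; 101 ≡ 1 (mod 4), exponent 1.
All primes ≡ 3 (mod 4) appear to even exponent (or don't appear), so by the two-squares theorem n IS expressible as a sum of two squares.
Step 3: Build a representation. Here n = 29 · 53 · 101 is a product of primes ≡ 1 (mod 4). Each prime p ≡ 1 (mod 4) is itself a sum of two squares; find a² by testing p − a² for a perfect square:
  29: 29 − 1² = 28, 29 − 2² = 25 = 5² ⇒ 29 = 2² + 5².
  53: 53 − 1² = 52, 53 − 2² = 49 = 7² ⇒ 53 = 2² + 7².
  101: 101 − 1² = 100 = 10² ⇒ 101 = 1² + 10².
  Combine using the Brahmagupta–Fibonacci identity (a² + b²)(c² + d²) = (ac − bd)² + (ad + bc)² = (ac + bd)² + (ad − bc)²:
  29 · 53 = 1537: from (2² + 5²)(2² + 7²), take (2·2 − 5·7, 2·7 + 5·2) = (4 − 35, 14 + 10) = (-31, 24); dropping signs (only squares matter) gives (31, 24); check 31² + 24² = 961 + 576 = 1537 ✓.
  1537 · 101 = 155237: from (31² + 24²)(1² + 10²), take (31·1 − 24·10, 31·10 + 24·1) = (31 − 240, 310 + 24) = (-209, 334); dropping signs (only squares matter) gives (209, 334); check 209² + 334² = 43681 + 111556 = 155237 ✓.
Step 4: Order so x ≤ y and verify: 209² + 334² = 43681 + 111556 = 155237 = n. ✓

n = 155237 = 209² + 334² (one valid representation with x ≤ y).


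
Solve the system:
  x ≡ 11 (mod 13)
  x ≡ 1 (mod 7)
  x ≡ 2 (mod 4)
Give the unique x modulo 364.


Moduli 13, 7, 4 are pairwise coprime; by CRT there is a unique solution modulo M = 13 · 7 · 4 = 364.
Solve pairwise, accumulating the modulus:
  Start with x ≡ 11 (mod 13).
  Combine with x ≡ 1 (mod 7): since gcd(13, 7) = 1, we get a unique residue mod 91.
    Write x = 11 + 13·t and substitute into x ≡ 1 (mod 7): 13·t ≡ 1 − 11 = -10 (mod 7).
    Reduce coefficients mod 7: 6·t ≡ 4 (mod 7).
    The inverse of 6 mod 7 is 6 (since 6·6 = 36 = 5·7 + 1), so t ≡ 6·4 = 24 ≡ 3 (mod 7).
    Then x = 11 + 13·3 = 50, valid modulo lcm(13, 7) = 91: x ≡ 50 (mod 91).
  Combine with x ≡ 2 (mod 4): since gcd(91, 4) = 1, we get a unique residue mod 364.
    Write x = 50 + 91·t and substitute into x ≡ 2 (mod 4): 91·t ≡ 2 − 50 = -48 (mod 4).
    Reduce coefficients mod 4: 3·t ≡ 0 (mod 4).
    The inverse of 3 mod 4 is 3 (since 3·3 = 9 = 2·4 + 1), so t ≡ 3·0 = 0 ≡ 0 (mod 4).
    Then x = 50 + 91·0 = 50, valid modulo lcm(91, 4) = 364: x ≡ 50 (mod 364).
Verify: 50 mod 13 = 11 ✓, 50 mod 7 = 1 ✓, 50 mod 4 = 2 ✓.

x ≡ 50 (mod 364).


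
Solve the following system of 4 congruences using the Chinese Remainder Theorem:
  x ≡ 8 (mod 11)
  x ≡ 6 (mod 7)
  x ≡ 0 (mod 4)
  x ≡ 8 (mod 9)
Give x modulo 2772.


Product of moduli M = 11 · 7 · 4 · 9 = 2772.
Merge one congruence at a time:
  Start: x ≡ 8 (mod 11).
  Combine with x ≡ 6 (mod 7); new modulus lcm = 77.
    Write x = 8 + 11·t and substitute into x ≡ 6 (mod 7): 11·t ≡ 6 − 8 = -2 (mod 7).
    Reduce coefficients mod 7: 4·t ≡ 5 (mod 7).
    The inverse of 4 mod 7 is 2 (since 4·2 = 8 = 1·7 + 1), so t ≡ 2·5 = 10 ≡ 3 (mod 7).
    Then x = 8 + 11·3 = 41, valid modulo lcm(11, 7) = 77: x ≡ 41 (mod 77).
  Combine with x ≡ 0 (mod 4); new modulus lcm = 308.
    Write x = 41 + 77·t and substitute into x ≡ 0 (mod 4): 77·t ≡ 0 − 41 = -41 (mod 4).
    Reduce coefficients mod 4: 1·t ≡ 3 (mod 4).
    So t ≡ 3 (mod 4).
    Then x = 41 + 77·3 = 272, valid modulo lcm(77, 4) = 308: x ≡ 272 (mod 308).
  Combine with x ≡ 8 (mod 9); new modulus lcm = 2772.
    Write x = 272 + 308·t and substitute into x ≡ 8 (mod 9): 308·t ≡ 8 − 272 = -264 (mod 9).
    Reduce coefficients mod 9: 2·t ≡ 6 (mod 9).
    The inverse of 2 mod 9 is 5 (since 2·5 = 10 = 1·9 + 1), so t ≡ 5·6 = 30 ≡ 3 (mod 9).
    Then x = 272 + 308·3 = 1196, valid modulo lcm(308, 9) = 2772: x ≡ 1196 (mod 2772).
Verify against each original: 1196 mod 11 = 8, 1196 mod 7 = 6, 1196 mod 4 = 0, 1196 mod 9 = 8.

x ≡ 1196 (mod 2772).


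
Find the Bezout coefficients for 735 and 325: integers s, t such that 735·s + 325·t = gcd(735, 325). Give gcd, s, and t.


Euclidean algorithm on (735, 325) — divide until remainder is 0:
  735 = 2 · 325 + 85
  325 = 3 · 85 + 70
  85 = 1 · 70 + 15
  70 = 4 · 15 + 10
  15 = 1 · 10 + 5
  10 = 2 · 5 + 0
gcd(735, 325) = 5.
Track Bezout coefficients alongside the remainders: start with r₀ = 735 = a·1 + b·0 (s = 1, t = 0) and r₁ = 325 = a·0 + b·1 (s = 0, t = 1); each new remainder r_{k+1} = r_{k-1} − q_k·r_k inherits s_{k+1} = s_{k-1} − q_k·s_k, t_{k+1} = t_{k-1} − q_k·t_k, so r_k = a·s_k + b·t_k at every step:
  q = 2: r = 85, s = 1 − 2·0 = 1, t = 0 − 2·1 = -2  (check: 735·1 + 325·(-2) = 85)
  q = 3: r = 70, s = 0 − 3·1 = -3, t = 1 − 3·(-2) = 7  (check: 735·(-3) + 325·7 = 70)
  q = 1: r = 15, s = 1 − 1·(-3) = 4, t = -2 − 1·7 = -9  (check: 735·4 + 325·(-9) = 15)
  q = 4: r = 10, s = -3 − 4·4 = -19, t = 7 − 4·(-9) = 43  (check: 735·(-19) + 325·43 = 10)
  q = 1: r = 5, s = 4 − 1·(-19) = 23, t = -9 − 1·43 = -52  (check: 735·23 + 325·(-52) = 5)
The row with r = 5 (the gcd) gives the Bezout coefficients s = 23, t = -52.
Result: 735 · (23) + 325 · (-52) = 5.

gcd(735, 325) = 5; s = 23, t = -52 (check: 735·23 + 325·(-52) = 5).


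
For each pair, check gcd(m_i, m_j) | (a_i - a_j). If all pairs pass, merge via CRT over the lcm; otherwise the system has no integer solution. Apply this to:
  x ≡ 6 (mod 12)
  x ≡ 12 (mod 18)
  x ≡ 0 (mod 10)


Moduli 12, 18, 10 are not pairwise coprime, so CRT works modulo lcm(m_i) when all pairwise compatibility conditions hold.
Pairwise compatibility: gcd(m_i, m_j) must divide a_i - a_j for every pair.
Merge one congruence at a time:
  Start: x ≡ 6 (mod 12).
  Combine with x ≡ 12 (mod 18): gcd(12, 18) = 6; 12 - 6 = 6, which IS divisible by 6, so compatible.
    Write x = 6 + 12·t and substitute into x ≡ 12 (mod 18): 12·t ≡ 12 − 6 = 6 (mod 18).
    Divide the congruence (and modulus) by g = 6: 2·t ≡ 1 (mod 3).
    The inverse of 2 mod 3 is 2 (since 2·2 = 4 = 1·3 + 1), so t ≡ 2·1 = 2 ≡ 2 (mod 3).
    Then x = 6 + 12·2 = 30, valid modulo lcm(12, 18) = 36: x ≡ 30 (mod 36).
  Combine with x ≡ 0 (mod 10): gcd(36, 10) = 2; 0 - 30 = -30, which IS divisible by 2, so compatible.
    Write x = 30 + 36·t and substitute into x ≡ 0 (mod 10): 36·t ≡ 0 − 30 = -30 (mod 10).
    Divide the congruence (and modulus) by g = 2: 18·t ≡ -15 (mod 5).
    Reduce coefficients mod 5: 3·t ≡ 0 (mod 5).
    The inverse of 3 mod 5 is 2 (since 3·2 = 6 = 1·5 + 1), so t ≡ 2·0 = 0 ≡ 0 (mod 5).
    Then x = 30 + 36·0 = 30, valid modulo lcm(36, 10) = 180: x ≡ 30 (mod 180).
Verify: 30 mod 12 = 6, 30 mod 18 = 12, 30 mod 10 = 0.

x ≡ 30 (mod 180).


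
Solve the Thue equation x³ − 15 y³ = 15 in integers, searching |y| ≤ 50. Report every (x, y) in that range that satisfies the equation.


The equation is x³ - 15y³ = 15. For fixed y, x³ = 15·y³ + 15, so a solution requires the RHS to be a perfect cube.
Strategy: iterate y from -50 to 50, compute RHS = 15·y³ + 15, and check whether it is a (positive or negative) perfect cube.
Check small values of y:
  y = 0: RHS = 15 is not a perfect cube.
  y = 1: RHS = 30 is not a perfect cube.
  y = -1: RHS = 0 = (0)³ ⇒ x = 0 works.
  y = 2: RHS = 135 is not a perfect cube.
  y = -2: RHS = -105 is not a perfect cube.
  y = 3: RHS = 420 is not a perfect cube.
  y = -3: RHS = -390 is not a perfect cube.
Continuing the search up to |y| = 50 finds no further solutions beyond those listed.
Collected solutions: (0, -1).

Solutions (with |y| ≤ 50): (0, -1).


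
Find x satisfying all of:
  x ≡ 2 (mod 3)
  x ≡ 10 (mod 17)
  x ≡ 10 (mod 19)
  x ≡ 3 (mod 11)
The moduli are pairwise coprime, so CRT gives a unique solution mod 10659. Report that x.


Product of moduli M = 3 · 17 · 19 · 11 = 10659.
Merge one congruence at a time:
  Start: x ≡ 2 (mod 3).
  Combine with x ≡ 10 (mod 17); new modulus lcm = 51.
    Write x = 2 + 3·t and substitute into x ≡ 10 (mod 17): 3·t ≡ 10 − 2 = 8 (mod 17).
    The inverse of 3 mod 17 is 6 (since 3·6 = 18 = 1·17 + 1), so t ≡ 6·8 = 48 ≡ 14 (mod 17).
    Then x = 2 + 3·14 = 44, valid modulo lcm(3, 17) = 51: x ≡ 44 (mod 51).
  Combine with x ≡ 10 (mod 19); new modulus lcm = 969.
    Write x = 44 + 51·t and substitute into x ≡ 10 (mod 19): 51·t ≡ 10 − 44 = -34 (mod 19).
    Reduce coefficients mod 19: 13·t ≡ 4 (mod 19).
    The inverse of 13 mod 19 is 3 (since 13·3 = 39 = 2·19 + 1), so t ≡ 3·4 = 12 ≡ 12 (mod 19).
    Then x = 44 + 51·12 = 656, valid modulo lcm(51, 19) = 969: x ≡ 656 (mod 969).
  Combine with x ≡ 3 (mod 11); new modulus lcm = 10659.
    Write x = 656 + 969·t and substitute into x ≡ 3 (mod 11): 969·t ≡ 3 − 656 = -653 (mod 11).
    Reduce coefficients mod 11: 1·t ≡ 7 (mod 11).
    So t ≡ 7 (mod 11).
    Then x = 656 + 969·7 = 7439, valid modulo lcm(969, 11) = 10659: x ≡ 7439 (mod 10659).
Verify against each original: 7439 mod 3 = 2, 7439 mod 17 = 10, 7439 mod 19 = 10, 7439 mod 11 = 3.

x ≡ 7439 (mod 10659).


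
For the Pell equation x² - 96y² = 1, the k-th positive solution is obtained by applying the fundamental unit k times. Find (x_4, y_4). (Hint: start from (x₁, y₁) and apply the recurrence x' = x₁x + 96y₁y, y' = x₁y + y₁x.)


Step 1: Find the fundamental solution (x₁, y₁) of x² - 96y² = 1.
  Expand √96 as a continued fraction. a₀ = ⌊√96⌋ = 9; iterate m_{k+1} = d_k·a_k − m_k, d_{k+1} = (96 − m_{k+1}²)/d_k, a_{k+1} = ⌊(a₀ + m_{k+1})/d_{k+1}⌋ (starting m₀ = 0, d₀ = 1), with convergents p_k = a_k·p_{k-1} + p_{k-2}, q_k = a_k·q_{k-1} + q_{k-2} (p₋₁ = 1, q₋₁ = 0):
  k = 0: a₀ = 9; p₀/q₀ = 9/1; p₀² − 96·q₀² = 81 − 96 = -15.
  k = 1: m = 9, d = 15, a = ⌊(9 + 9)/15⌋ = 1; p/q = (1·9 + 1)/(1·1 + 0) = 10/1; p² − 96·q² = 100 − 96 = 4.
  k = 2: m = 6, d = 4, a = ⌊(9 + 6)/4⌋ = 3; p/q = (3·10 + 9)/(3·1 + 1) = 39/4; p² − 96·q² = 1521 − 1536 = -15.
  k = 3: m = 6, d = 15, a = ⌊(9 + 6)/15⌋ = 1; p/q = (1·39 + 10)/(1·4 + 1) = 49/5; p² − 96·q² = 2401 − 2400 = 1.
  The first convergent with p² − 96·q² = 1 gives the fundamental solution (x₁, y₁) = (49, 5).
Step 2: Apply the recurrence (x_{n+1}, y_{n+1}) = (x₁x_n + 96y₁y_n, x₁y_n + y₁x_n) repeatedly.
  From (x_1, y_1) = (49, 5): x_2 = 49·49 + 96·5·5 = 4801; y_2 = 49·5 + 5·49 = 490.
  From (x_2, y_2) = (4801, 490): x_3 = 49·4801 + 96·5·490 = 470449; y_3 = 49·490 + 5·4801 = 48015.
  From (x_3, y_3) = (470449, 48015): x_4 = 49·470449 + 96·5·48015 = 46099201; y_4 = 49·48015 + 5·470449 = 4704980.
Step 3: Verify x_4² - 96·y_4² = 2125136332838401 - 2125136332838400 = 1 (should be 1). ✓

(x_1, y_1) = (49, 5); (x_4, y_4) = (46099201, 4704980).


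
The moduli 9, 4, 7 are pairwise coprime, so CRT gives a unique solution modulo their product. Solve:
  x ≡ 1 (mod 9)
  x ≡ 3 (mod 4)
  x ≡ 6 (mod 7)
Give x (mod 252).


Moduli 9, 4, 7 are pairwise coprime; by CRT there is a unique solution modulo M = 9 · 4 · 7 = 252.
Solve pairwise, accumulating the modulus:
  Start with x ≡ 1 (mod 9).
  Combine with x ≡ 3 (mod 4): since gcd(9, 4) = 1, we get a unique residue mod 36.
    Write x = 1 + 9·t and substitute into x ≡ 3 (mod 4): 9·t ≡ 3 − 1 = 2 (mod 4).
    Reduce coefficients mod 4: 1·t ≡ 2 (mod 4).
    So t ≡ 2 (mod 4).
    Then x = 1 + 9·2 = 19, valid modulo lcm(9, 4) = 36: x ≡ 19 (mod 36).
  Combine with x ≡ 6 (mod 7): since gcd(36, 7) = 1, we get a unique residue mod 252.
    Write x = 19 + 36·t and substitute into x ≡ 6 (mod 7): 36·t ≡ 6 − 19 = -13 (mod 7).
    Reduce coefficients mod 7: 1·t ≡ 1 (mod 7).
    So t ≡ 1 (mod 7).
    Then x = 19 + 36·1 = 55, valid modulo lcm(36, 7) = 252: x ≡ 55 (mod 252).
Verify: 55 mod 9 = 1 ✓, 55 mod 4 = 3 ✓, 55 mod 7 = 6 ✓.

x ≡ 55 (mod 252).


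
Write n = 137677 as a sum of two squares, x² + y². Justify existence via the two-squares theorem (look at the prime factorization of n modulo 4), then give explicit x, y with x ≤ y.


Step 1: Factor n = 137677 = 37 · 61^2.
Step 2: Check the mod-4 condition on each prime factor: 37 ≡ 1 (mod 4), exponent 1; 61 ≡ 1 (mod 4), exponent 2.
All primes ≡ 3 (mod 4) appear to even exponent (or don't appear), so by the two-squares theorem n IS expressible as a sum of two squares.
Step 3: Build a representation. Here n = 37 · 61 · 61 is a product of primes ≡ 1 (mod 4). Each prime p ≡ 1 (mod 4) is itself a sum of two squares; find a² by testing p − a² for a perfect square:
  37: 37 − 1² = 36 = 6² ⇒ 37 = 1² + 6².
  61: 61 − 1² = 60, 61 − 2² = 57, 61 − 3² = 52, 61 − 4² = 45, 61 − 5² = 36 = 6² ⇒ 61 = 5² + 6².
  Combine using the Brahmagupta–Fibonacci identity (a² + b²)(c² + d²) = (ac − bd)² + (ad + bc)² = (ac + bd)² + (ad − bc)²:
  37 · 61 = 2257: from (1² + 6²)(5² + 6²), take (1·5 − 6·6, 1·6 + 6·5) = (5 − 36, 6 + 30) = (-31, 36); dropping signs (only squares matter) gives (31, 36); check 31² + 36² = 961 + 1296 = 2257 ✓.
  2257 · 61 = 137677: from (31² + 36²)(5² + 6²), take (31·5 − 36·6, 31·6 + 36·5) = (155 − 216, 186 + 180) = (-61, 366); dropping signs (only squares matter) gives (61, 366); check 61² + 366² = 3721 + 133956 = 137677 ✓.
Step 4: Order so x ≤ y and verify: 61² + 366² = 3721 + 133956 = 137677 = n. ✓

n = 137677 = 61² + 366² (one valid representation with x ≤ y).


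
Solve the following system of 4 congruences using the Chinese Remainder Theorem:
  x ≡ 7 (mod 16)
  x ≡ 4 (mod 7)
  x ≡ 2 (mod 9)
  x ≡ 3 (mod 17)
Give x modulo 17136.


Product of moduli M = 16 · 7 · 9 · 17 = 17136.
Merge one congruence at a time:
  Start: x ≡ 7 (mod 16).
  Combine with x ≡ 4 (mod 7); new modulus lcm = 112.
    Write x = 7 + 16·t and substitute into x ≡ 4 (mod 7): 16·t ≡ 4 − 7 = -3 (mod 7).
    Reduce coefficients mod 7: 2·t ≡ 4 (mod 7).
    The inverse of 2 mod 7 is 4 (since 2·4 = 8 = 1·7 + 1), so t ≡ 4·4 = 16 ≡ 2 (mod 7).
    Then x = 7 + 16·2 = 39, valid modulo lcm(16, 7) = 112: x ≡ 39 (mod 112).
  Combine with x ≡ 2 (mod 9); new modulus lcm = 1008.
    Write x = 39 + 112·t and substitute into x ≡ 2 (mod 9): 112·t ≡ 2 − 39 = -37 (mod 9).
    Reduce coefficients mod 9: 4·t ≡ 8 (mod 9).
    The inverse of 4 mod 9 is 7 (since 4·7 = 28 = 3·9 + 1), so t ≡ 7·8 = 56 ≡ 2 (mod 9).
    Then x = 39 + 112·2 = 263, valid modulo lcm(112, 9) = 1008: x ≡ 263 (mod 1008).
  Combine with x ≡ 3 (mod 17); new modulus lcm = 17136.
    Write x = 263 + 1008·t and substitute into x ≡ 3 (mod 17): 1008·t ≡ 3 − 263 = -260 (mod 17).
    Reduce coefficients mod 17: 5·t ≡ 12 (mod 17).
    The inverse of 5 mod 17 is 7 (since 5·7 = 35 = 2·17 + 1), so t ≡ 7·12 = 84 ≡ 16 (mod 17).
    Then x = 263 + 1008·16 = 16391, valid modulo lcm(1008, 17) = 17136: x ≡ 16391 (mod 17136).
Verify against each original: 16391 mod 16 = 7, 16391 mod 7 = 4, 16391 mod 9 = 2, 16391 mod 17 = 3.

x ≡ 16391 (mod 17136).


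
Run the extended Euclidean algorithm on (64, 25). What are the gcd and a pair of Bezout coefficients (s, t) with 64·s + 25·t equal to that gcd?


Euclidean algorithm on (64, 25) — divide until remainder is 0:
  64 = 2 · 25 + 14
  25 = 1 · 14 + 11
  14 = 1 · 11 + 3
  11 = 3 · 3 + 2
  3 = 1 · 2 + 1
  2 = 2 · 1 + 0
gcd(64, 25) = 1.
Track Bezout coefficients alongside the remainders: start with r₀ = 64 = a·1 + b·0 (s = 1, t = 0) and r₁ = 25 = a·0 + b·1 (s = 0, t = 1); each new remainder r_{k+1} = r_{k-1} − q_k·r_k inherits s_{k+1} = s_{k-1} − q_k·s_k, t_{k+1} = t_{k-1} − q_k·t_k, so r_k = a·s_k + b·t_k at every step:
  q = 2: r = 14, s = 1 − 2·0 = 1, t = 0 − 2·1 = -2  (check: 64·1 + 25·(-2) = 14)
  q = 1: r = 11, s = 0 − 1·1 = -1, t = 1 − 1·(-2) = 3  (check: 64·(-1) + 25·3 = 11)
  q = 1: r = 3, s = 1 − 1·(-1) = 2, t = -2 − 1·3 = -5  (check: 64·2 + 25·(-5) = 3)
  q = 3: r = 2, s = -1 − 3·2 = -7, t = 3 − 3·(-5) = 18  (check: 64·(-7) + 25·18 = 2)
  q = 1: r = 1, s = 2 − 1·(-7) = 9, t = -5 − 1·18 = -23  (check: 64·9 + 25·(-23) = 1)
The row with r = 1 (the gcd) gives the Bezout coefficients s = 9, t = -23.
Result: 64 · (9) + 25 · (-23) = 1.

gcd(64, 25) = 1; s = 9, t = -23 (check: 64·9 + 25·(-23) = 1).


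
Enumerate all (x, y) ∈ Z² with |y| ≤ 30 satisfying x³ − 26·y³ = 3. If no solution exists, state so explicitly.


The equation is x³ - 26y³ = 3. For fixed y, x³ = 26·y³ + 3, so a solution requires the RHS to be a perfect cube.
Strategy: iterate y from -30 to 30, compute RHS = 26·y³ + 3, and check whether it is a (positive or negative) perfect cube.
Check small values of y:
  y = 0: RHS = 3 is not a perfect cube.
  y = 1: RHS = 29 is not a perfect cube.
  y = -1: RHS = -23 is not a perfect cube.
  y = 2: RHS = 211 is not a perfect cube.
  y = -2: RHS = -205 is not a perfect cube.
  y = 3: RHS = 705 is not a perfect cube.
  y = -3: RHS = -699 is not a perfect cube.
Continuing the search up to |y| = 30 finds no solutions either.
No (x, y) in the scanned range satisfies the equation.

No integer solutions with |y| ≤ 30.


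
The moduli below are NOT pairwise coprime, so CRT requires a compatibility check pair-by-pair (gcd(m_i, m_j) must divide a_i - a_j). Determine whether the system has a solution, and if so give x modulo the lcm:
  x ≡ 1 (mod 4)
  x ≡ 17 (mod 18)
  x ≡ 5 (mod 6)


Moduli 4, 18, 6 are not pairwise coprime, so CRT works modulo lcm(m_i) when all pairwise compatibility conditions hold.
Pairwise compatibility: gcd(m_i, m_j) must divide a_i - a_j for every pair.
Merge one congruence at a time:
  Start: x ≡ 1 (mod 4).
  Combine with x ≡ 17 (mod 18): gcd(4, 18) = 2; 17 - 1 = 16, which IS divisible by 2, so compatible.
    Write x = 1 + 4·t and substitute into x ≡ 17 (mod 18): 4·t ≡ 17 − 1 = 16 (mod 18).
    Divide the congruence (and modulus) by g = 2: 2·t ≡ 8 (mod 9).
    The inverse of 2 mod 9 is 5 (since 2·5 = 10 = 1·9 + 1), so t ≡ 5·8 = 40 ≡ 4 (mod 9).
    Then x = 1 + 4·4 = 17, valid modulo lcm(4, 18) = 36: x ≡ 17 (mod 36).
  Combine with x ≡ 5 (mod 6): gcd(36, 6) = 6; 5 - 17 = -12, which IS divisible by 6, so compatible.
    Write x = 17 + 36·t and substitute into x ≡ 5 (mod 6): 36·t ≡ 5 − 17 = -12 (mod 6).
    Divide the congruence (and modulus) by g = 6: 6·t ≡ -2 (mod 1).
    Modulo 1 every t works; take t = 0.
    Then x = 17 + 36·0 = 17, valid modulo lcm(36, 6) = 36: x ≡ 17 (mod 36).
Verify: 17 mod 4 = 1, 17 mod 18 = 17, 17 mod 6 = 5.

x ≡ 17 (mod 36).


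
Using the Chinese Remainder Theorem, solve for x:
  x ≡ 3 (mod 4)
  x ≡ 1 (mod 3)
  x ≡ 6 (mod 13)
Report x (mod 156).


Moduli 4, 3, 13 are pairwise coprime; by CRT there is a unique solution modulo M = 4 · 3 · 13 = 156.
Solve pairwise, accumulating the modulus:
  Start with x ≡ 3 (mod 4).
  Combine with x ≡ 1 (mod 3): since gcd(4, 3) = 1, we get a unique residue mod 12.
    Write x = 3 + 4·t and substitute into x ≡ 1 (mod 3): 4·t ≡ 1 − 3 = -2 (mod 3).
    Reduce coefficients mod 3: 1·t ≡ 1 (mod 3).
    So t ≡ 1 (mod 3).
    Then x = 3 + 4·1 = 7, valid modulo lcm(4, 3) = 12: x ≡ 7 (mod 12).
  Combine with x ≡ 6 (mod 13): since gcd(12, 13) = 1, we get a unique residue mod 156.
    Write x = 7 + 12·t and substitute into x ≡ 6 (mod 13): 12·t ≡ 6 − 7 = -1 (mod 13).
    Reduce coefficients mod 13: 12·t ≡ 12 (mod 13).
    The inverse of 12 mod 13 is 12 (since 12·12 = 144 = 11·13 + 1), so t ≡ 12·12 = 144 ≡ 1 (mod 13).
    Then x = 7 + 12·1 = 19, valid modulo lcm(12, 13) = 156: x ≡ 19 (mod 156).
Verify: 19 mod 4 = 3 ✓, 19 mod 3 = 1 ✓, 19 mod 13 = 6 ✓.

x ≡ 19 (mod 156).


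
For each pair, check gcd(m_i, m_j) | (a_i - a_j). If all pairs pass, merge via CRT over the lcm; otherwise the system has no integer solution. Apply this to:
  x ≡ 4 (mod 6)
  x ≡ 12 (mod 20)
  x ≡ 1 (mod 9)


Moduli 6, 20, 9 are not pairwise coprime, so CRT works modulo lcm(m_i) when all pairwise compatibility conditions hold.
Pairwise compatibility: gcd(m_i, m_j) must divide a_i - a_j for every pair.
Merge one congruence at a time:
  Start: x ≡ 4 (mod 6).
  Combine with x ≡ 12 (mod 20): gcd(6, 20) = 2; 12 - 4 = 8, which IS divisible by 2, so compatible.
    Write x = 4 + 6·t and substitute into x ≡ 12 (mod 20): 6·t ≡ 12 − 4 = 8 (mod 20).
    Divide the congruence (and modulus) by g = 2: 3·t ≡ 4 (mod 10).
    The inverse of 3 mod 10 is 7 (since 3·7 = 21 = 2·10 + 1), so t ≡ 7·4 = 28 ≡ 8 (mod 10).
    Then x = 4 + 6·8 = 52, valid modulo lcm(6, 20) = 60: x ≡ 52 (mod 60).
  Combine with x ≡ 1 (mod 9): gcd(60, 9) = 3; 1 - 52 = -51, which IS divisible by 3, so compatible.
    Write x = 52 + 60·t and substitute into x ≡ 1 (mod 9): 60·t ≡ 1 − 52 = -51 (mod 9).
    Divide the congruence (and modulus) by g = 3: 20·t ≡ -17 (mod 3).
    Reduce coefficients mod 3: 2·t ≡ 1 (mod 3).
    The inverse of 2 mod 3 is 2 (since 2·2 = 4 = 1·3 + 1), so t ≡ 2·1 = 2 ≡ 2 (mod 3).
    Then x = 52 + 60·2 = 172, valid modulo lcm(60, 9) = 180: x ≡ 172 (mod 180).
Verify: 172 mod 6 = 4, 172 mod 20 = 12, 172 mod 9 = 1.

x ≡ 172 (mod 180).


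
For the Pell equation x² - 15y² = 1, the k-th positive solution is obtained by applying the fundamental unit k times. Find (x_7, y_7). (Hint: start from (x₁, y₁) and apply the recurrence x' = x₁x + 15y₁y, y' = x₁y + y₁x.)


Step 1: Find the fundamental solution (x₁, y₁) of x² - 15y² = 1.
  Expand √15 as a continued fraction. a₀ = ⌊√15⌋ = 3; iterate m_{k+1} = d_k·a_k − m_k, d_{k+1} = (15 − m_{k+1}²)/d_k, a_{k+1} = ⌊(a₀ + m_{k+1})/d_{k+1}⌋ (starting m₀ = 0, d₀ = 1), with convergents p_k = a_k·p_{k-1} + p_{k-2}, q_k = a_k·q_{k-1} + q_{k-2} (p₋₁ = 1, q₋₁ = 0):
  k = 0: a₀ = 3; p₀/q₀ = 3/1; p₀² − 15·q₀² = 9 − 15 = -6.
  k = 1: m = 3, d = 6, a = ⌊(3 + 3)/6⌋ = 1; p/q = (1·3 + 1)/(1·1 + 0) = 4/1; p² − 15·q² = 16 − 15 = 1.
  The first convergent with p² − 15·q² = 1 gives the fundamental solution (x₁, y₁) = (4, 1).
Step 2: Apply the recurrence (x_{n+1}, y_{n+1}) = (x₁x_n + 15y₁y_n, x₁y_n + y₁x_n) repeatedly.
  From (x_1, y_1) = (4, 1): x_2 = 4·4 + 15·1·1 = 31; y_2 = 4·1 + 1·4 = 8.
  From (x_2, y_2) = (31, 8): x_3 = 4·31 + 15·1·8 = 244; y_3 = 4·8 + 1·31 = 63.
  From (x_3, y_3) = (244, 63): x_4 = 4·244 + 15·1·63 = 1921; y_4 = 4·63 + 1·244 = 496.
  From (x_4, y_4) = (1921, 496): x_5 = 4·1921 + 15·1·496 = 15124; y_5 = 4·496 + 1·1921 = 3905.
  From (x_5, y_5) = (15124, 3905): x_6 = 4·15124 + 15·1·3905 = 119071; y_6 = 4·3905 + 1·15124 = 30744.
  From (x_6, y_6) = (119071, 30744): x_7 = 4·119071 + 15·1·30744 = 937444; y_7 = 4·30744 + 1·119071 = 242047.
Step 3: Verify x_7² - 15·y_7² = 878801253136 - 878801253135 = 1 (should be 1). ✓

(x_1, y_1) = (4, 1); (x_7, y_7) = (937444, 242047).


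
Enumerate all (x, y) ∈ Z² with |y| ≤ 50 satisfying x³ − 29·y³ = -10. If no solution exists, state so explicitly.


The equation is x³ - 29y³ = -10. For fixed y, x³ = 29·y³ − 10, so a solution requires the RHS to be a perfect cube.
Strategy: iterate y from -50 to 50, compute RHS = 29·y³ − 10, and check whether it is a (positive or negative) perfect cube.
Check small values of y:
  y = 0: RHS = -10 is not a perfect cube.
  y = 1: RHS = 19 is not a perfect cube.
  y = -1: RHS = -39 is not a perfect cube.
  y = 2: RHS = 222 is not a perfect cube.
  y = -2: RHS = -242 is not a perfect cube.
  y = 3: RHS = 773 is not a perfect cube.
  y = -3: RHS = -793 is not a perfect cube.
Continuing the search up to |y| = 50 finds no solutions either.
No (x, y) in the scanned range satisfies the equation.

No integer solutions with |y| ≤ 50.


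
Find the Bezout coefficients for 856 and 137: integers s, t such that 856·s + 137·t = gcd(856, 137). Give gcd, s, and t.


Euclidean algorithm on (856, 137) — divide until remainder is 0:
  856 = 6 · 137 + 34
  137 = 4 · 34 + 1
  34 = 34 · 1 + 0
gcd(856, 137) = 1.
Track Bezout coefficients alongside the remainders: start with r₀ = 856 = a·1 + b·0 (s = 1, t = 0) and r₁ = 137 = a·0 + b·1 (s = 0, t = 1); each new remainder r_{k+1} = r_{k-1} − q_k·r_k inherits s_{k+1} = s_{k-1} − q_k·s_k, t_{k+1} = t_{k-1} − q_k·t_k, so r_k = a·s_k + b·t_k at every step:
  q = 6: r = 34, s = 1 − 6·0 = 1, t = 0 − 6·1 = -6  (check: 856·1 + 137·(-6) = 34)
  q = 4: r = 1, s = 0 − 4·1 = -4, t = 1 − 4·(-6) = 25  (check: 856·(-4) + 137·25 = 1)
The row with r = 1 (the gcd) gives the Bezout coefficients s = -4, t = 25.
Result: 856 · (-4) + 137 · (25) = 1.

gcd(856, 137) = 1; s = -4, t = 25 (check: 856·(-4) + 137·25 = 1).


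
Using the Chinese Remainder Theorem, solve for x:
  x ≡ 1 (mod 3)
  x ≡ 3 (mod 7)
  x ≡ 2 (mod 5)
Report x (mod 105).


Moduli 3, 7, 5 are pairwise coprime; by CRT there is a unique solution modulo M = 3 · 7 · 5 = 105.
Solve pairwise, accumulating the modulus:
  Start with x ≡ 1 (mod 3).
  Combine with x ≡ 3 (mod 7): since gcd(3, 7) = 1, we get a unique residue mod 21.
    Write x = 1 + 3·t and substitute into x ≡ 3 (mod 7): 3·t ≡ 3 − 1 = 2 (mod 7).
    The inverse of 3 mod 7 is 5 (since 3·5 = 15 = 2·7 + 1), so t ≡ 5·2 = 10 ≡ 3 (mod 7).
    Then x = 1 + 3·3 = 10, valid modulo lcm(3, 7) = 21: x ≡ 10 (mod 21).
  Combine with x ≡ 2 (mod 5): since gcd(21, 5) = 1, we get a unique residue mod 105.
    Write x = 10 + 21·t and substitute into x ≡ 2 (mod 5): 21·t ≡ 2 − 10 = -8 (mod 5).
    Reduce coefficients mod 5: 1·t ≡ 2 (mod 5).
    So t ≡ 2 (mod 5).
    Then x = 10 + 21·2 = 52, valid modulo lcm(21, 5) = 105: x ≡ 52 (mod 105).
Verify: 52 mod 3 = 1 ✓, 52 mod 7 = 3 ✓, 52 mod 5 = 2 ✓.

x ≡ 52 (mod 105).


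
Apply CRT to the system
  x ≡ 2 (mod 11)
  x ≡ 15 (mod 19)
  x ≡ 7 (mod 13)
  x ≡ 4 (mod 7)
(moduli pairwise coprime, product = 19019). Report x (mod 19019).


Product of moduli M = 11 · 19 · 13 · 7 = 19019.
Merge one congruence at a time:
  Start: x ≡ 2 (mod 11).
  Combine with x ≡ 15 (mod 19); new modulus lcm = 209.
    Write x = 2 + 11·t and substitute into x ≡ 15 (mod 19): 11·t ≡ 15 − 2 = 13 (mod 19).
    The inverse of 11 mod 19 is 7 (since 11·7 = 77 = 4·19 + 1), so t ≡ 7·13 = 91 ≡ 15 (mod 19).
    Then x = 2 + 11·15 = 167, valid modulo lcm(11, 19) = 209: x ≡ 167 (mod 209).
  Combine with x ≡ 7 (mod 13); new modulus lcm = 2717.
    Write x = 167 + 209·t and substitute into x ≡ 7 (mod 13): 209·t ≡ 7 − 167 = -160 (mod 13).
    Reduce coefficients mod 13: 1·t ≡ 9 (mod 13).
    So t ≡ 9 (mod 13).
    Then x = 167 + 209·9 = 2048, valid modulo lcm(209, 13) = 2717: x ≡ 2048 (mod 2717).
  Combine with x ≡ 4 (mod 7); new modulus lcm = 19019.
    Write x = 2048 + 2717·t and substitute into x ≡ 4 (mod 7): 2717·t ≡ 4 − 2048 = -2044 (mod 7).
    Reduce coefficients mod 7: 1·t ≡ 0 (mod 7).
    So t ≡ 0 (mod 7).
    Then x = 2048 + 2717·0 = 2048, valid modulo lcm(2717, 7) = 19019: x ≡ 2048 (mod 19019).
Verify against each original: 2048 mod 11 = 2, 2048 mod 19 = 15, 2048 mod 13 = 7, 2048 mod 7 = 4.

x ≡ 2048 (mod 19019).


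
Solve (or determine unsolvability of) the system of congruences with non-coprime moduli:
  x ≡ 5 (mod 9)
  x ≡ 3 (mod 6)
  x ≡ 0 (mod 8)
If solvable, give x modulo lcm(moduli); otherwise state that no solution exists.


Moduli 9, 6, 8 are not pairwise coprime, so CRT works modulo lcm(m_i) when all pairwise compatibility conditions hold.
Pairwise compatibility: gcd(m_i, m_j) must divide a_i - a_j for every pair.
Merge one congruence at a time:
  Start: x ≡ 5 (mod 9).
  Combine with x ≡ 3 (mod 6): gcd(9, 6) = 3, and 3 - 5 = -2 is NOT divisible by 3.
    ⇒ system is inconsistent (no integer solution).

No solution (the system is inconsistent).


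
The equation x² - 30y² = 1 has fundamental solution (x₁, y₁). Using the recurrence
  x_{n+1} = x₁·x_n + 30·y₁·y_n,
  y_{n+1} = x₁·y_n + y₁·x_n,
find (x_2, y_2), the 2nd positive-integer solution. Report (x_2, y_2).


Step 1: Find the fundamental solution (x₁, y₁) of x² - 30y² = 1.
  Expand √30 as a continued fraction. a₀ = ⌊√30⌋ = 5; iterate m_{k+1} = d_k·a_k − m_k, d_{k+1} = (30 − m_{k+1}²)/d_k, a_{k+1} = ⌊(a₀ + m_{k+1})/d_{k+1}⌋ (starting m₀ = 0, d₀ = 1), with convergents p_k = a_k·p_{k-1} + p_{k-2}, q_k = a_k·q_{k-1} + q_{k-2} (p₋₁ = 1, q₋₁ = 0):
  k = 0: a₀ = 5; p₀/q₀ = 5/1; p₀² − 30·q₀² = 25 − 30 = -5.
  k = 1: m = 5, d = 5, a = ⌊(5 + 5)/5⌋ = 2; p/q = (2·5 + 1)/(2·1 + 0) = 11/2; p² − 30·q² = 121 − 120 = 1.
  The first convergent with p² − 30·q² = 1 gives the fundamental solution (x₁, y₁) = (11, 2).
Step 2: Apply the recurrence (x_{n+1}, y_{n+1}) = (x₁x_n + 30y₁y_n, x₁y_n + y₁x_n) repeatedly.
  From (x_1, y_1) = (11, 2): x_2 = 11·11 + 30·2·2 = 241; y_2 = 11·2 + 2·11 = 44.
Step 3: Verify x_2² - 30·y_2² = 58081 - 58080 = 1 (should be 1). ✓

(x_1, y_1) = (11, 2); (x_2, y_2) = (241, 44).


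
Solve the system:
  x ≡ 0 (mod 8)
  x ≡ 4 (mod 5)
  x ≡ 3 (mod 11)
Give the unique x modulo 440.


Moduli 8, 5, 11 are pairwise coprime; by CRT there is a unique solution modulo M = 8 · 5 · 11 = 440.
Solve pairwise, accumulating the modulus:
  Start with x ≡ 0 (mod 8).
  Combine with x ≡ 4 (mod 5): since gcd(8, 5) = 1, we get a unique residue mod 40.
    Write x = 0 + 8·t and substitute into x ≡ 4 (mod 5): 8·t ≡ 4 − 0 = 4 (mod 5).
    Reduce coefficients mod 5: 3·t ≡ 4 (mod 5).
    The inverse of 3 mod 5 is 2 (since 3·2 = 6 = 1·5 + 1), so t ≡ 2·4 = 8 ≡ 3 (mod 5).
    Then x = 0 + 8·3 = 24, valid modulo lcm(8, 5) = 40: x ≡ 24 (mod 40).
  Combine with x ≡ 3 (mod 11): since gcd(40, 11) = 1, we get a unique residue mod 440.
    Write x = 24 + 40·t and substitute into x ≡ 3 (mod 11): 40·t ≡ 3 − 24 = -21 (mod 11).
    Reduce coefficients mod 11: 7·t ≡ 1 (mod 11).
    The inverse of 7 mod 11 is 8 (since 7·8 = 56 = 5·11 + 1), so t ≡ 8·1 = 8 ≡ 8 (mod 11).
    Then x = 24 + 40·8 = 344, valid modulo lcm(40, 11) = 440: x ≡ 344 (mod 440).
Verify: 344 mod 8 = 0 ✓, 344 mod 5 = 4 ✓, 344 mod 11 = 3 ✓.

x ≡ 344 (mod 440).


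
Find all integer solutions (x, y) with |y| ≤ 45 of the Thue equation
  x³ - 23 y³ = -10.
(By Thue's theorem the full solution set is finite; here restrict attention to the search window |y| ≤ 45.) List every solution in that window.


The equation is x³ - 23y³ = -10. For fixed y, x³ = 23·y³ − 10, so a solution requires the RHS to be a perfect cube.
Strategy: iterate y from -45 to 45, compute RHS = 23·y³ − 10, and check whether it is a (positive or negative) perfect cube.
Check small values of y:
  y = 0: RHS = -10 is not a perfect cube.
  y = 1: RHS = 13 is not a perfect cube.
  y = -1: RHS = -33 is not a perfect cube.
  y = 2: RHS = 174 is not a perfect cube.
  y = -2: RHS = -194 is not a perfect cube.
  y = 3: RHS = 611 is not a perfect cube.
  y = -3: RHS = -631 is not a perfect cube.
Continuing the search up to |y| = 45 finds no solutions either.
No (x, y) in the scanned range satisfies the equation.

No integer solutions with |y| ≤ 45.


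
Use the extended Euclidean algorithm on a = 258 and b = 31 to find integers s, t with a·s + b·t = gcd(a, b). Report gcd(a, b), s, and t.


Euclidean algorithm on (258, 31) — divide until remainder is 0:
  258 = 8 · 31 + 10
  31 = 3 · 10 + 1
  10 = 10 · 1 + 0
gcd(258, 31) = 1.
Track Bezout coefficients alongside the remainders: start with r₀ = 258 = a·1 + b·0 (s = 1, t = 0) and r₁ = 31 = a·0 + b·1 (s = 0, t = 1); each new remainder r_{k+1} = r_{k-1} − q_k·r_k inherits s_{k+1} = s_{k-1} − q_k·s_k, t_{k+1} = t_{k-1} − q_k·t_k, so r_k = a·s_k + b·t_k at every step:
  q = 8: r = 10, s = 1 − 8·0 = 1, t = 0 − 8·1 = -8  (check: 258·1 + 31·(-8) = 10)
  q = 3: r = 1, s = 0 − 3·1 = -3, t = 1 − 3·(-8) = 25  (check: 258·(-3) + 31·25 = 1)
The row with r = 1 (the gcd) gives the Bezout coefficients s = -3, t = 25.
Result: 258 · (-3) + 31 · (25) = 1.

gcd(258, 31) = 1; s = -3, t = 25 (check: 258·(-3) + 31·25 = 1).


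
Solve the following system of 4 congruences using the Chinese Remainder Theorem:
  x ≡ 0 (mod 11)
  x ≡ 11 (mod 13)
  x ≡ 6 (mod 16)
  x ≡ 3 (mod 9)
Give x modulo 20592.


Product of moduli M = 11 · 13 · 16 · 9 = 20592.
Merge one congruence at a time:
  Start: x ≡ 0 (mod 11).
  Combine with x ≡ 11 (mod 13); new modulus lcm = 143.
    Write x = 0 + 11·t and substitute into x ≡ 11 (mod 13): 11·t ≡ 11 − 0 = 11 (mod 13).
    The inverse of 11 mod 13 is 6 (since 11·6 = 66 = 5·13 + 1), so t ≡ 6·11 = 66 ≡ 1 (mod 13).
    Then x = 0 + 11·1 = 11, valid modulo lcm(11, 13) = 143: x ≡ 11 (mod 143).
  Combine with x ≡ 6 (mod 16); new modulus lcm = 2288.
    Write x = 11 + 143·t and substitute into x ≡ 6 (mod 16): 143·t ≡ 6 − 11 = -5 (mod 16).
    Reduce coefficients mod 16: 15·t ≡ 11 (mod 16).
    The inverse of 15 mod 16 is 15 (since 15·15 = 225 = 14·16 + 1), so t ≡ 15·11 = 165 ≡ 5 (mod 16).
    Then x = 11 + 143·5 = 726, valid modulo lcm(143, 16) = 2288: x ≡ 726 (mod 2288).
  Combine with x ≡ 3 (mod 9); new modulus lcm = 20592.
    Write x = 726 + 2288·t and substitute into x ≡ 3 (mod 9): 2288·t ≡ 3 − 726 = -723 (mod 9).
    Reduce coefficients mod 9: 2·t ≡ 6 (mod 9).
    The inverse of 2 mod 9 is 5 (since 2·5 = 10 = 1·9 + 1), so t ≡ 5·6 = 30 ≡ 3 (mod 9).
    Then x = 726 + 2288·3 = 7590, valid modulo lcm(2288, 9) = 20592: x ≡ 7590 (mod 20592).
Verify against each original: 7590 mod 11 = 0, 7590 mod 13 = 11, 7590 mod 16 = 6, 7590 mod 9 = 3.

x ≡ 7590 (mod 20592).


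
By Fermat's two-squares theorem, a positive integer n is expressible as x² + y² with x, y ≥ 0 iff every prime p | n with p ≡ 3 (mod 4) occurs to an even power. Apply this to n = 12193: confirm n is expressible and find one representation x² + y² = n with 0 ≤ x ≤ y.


Step 1: Factor n = 12193 = 89 · 137.
Step 2: Check the mod-4 condition on each prime factor: 89 ≡ 1 (mod 4), exponent 1; 137 ≡ 1 (mod 4), exponent 1.
All primes ≡ 3 (mod 4) appear to even exponent (or don't appear), so by the two-squares theorem n IS expressible as a sum of two squares.
Step 3: Build a representation. Here n = 89 · 137 is a product of primes ≡ 1 (mod 4). Each prime p ≡ 1 (mod 4) is itself a sum of two squares; find a² by testing p − a² for a perfect square:
  89: 89 − 1² = 88, 89 − 2² = 85, 89 − 3² = 80, 89 − 4² = 73, 89 − 5² = 64 = 8² ⇒ 89 = 5² + 8².
  137: 137 − 1² = 136, 137 − 2² = 133, 137 − 3² = 128, 137 − 4² = 121 = 11² ⇒ 137 = 4² + 11².
  Combine using the Brahmagupta–Fibonacci identity (a² + b²)(c² + d²) = (ac − bd)² + (ad + bc)² = (ac + bd)² + (ad − bc)²:
  89 · 137 = 12193: from (5² + 8²)(4² + 11²), take (5·4 − 8·11, 5·11 + 8·4) = (20 − 88, 55 + 32) = (-68, 87); dropping signs (only squares matter) gives (68, 87); check 68² + 87² = 4624 + 7569 = 12193 ✓.
Step 4: Order so x ≤ y and verify: 68² + 87² = 4624 + 7569 = 12193 = n. ✓

n = 12193 = 68² + 87² (one valid representation with x ≤ y).


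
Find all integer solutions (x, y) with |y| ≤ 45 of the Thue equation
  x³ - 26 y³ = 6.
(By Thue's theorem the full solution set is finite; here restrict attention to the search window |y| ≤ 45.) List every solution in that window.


The equation is x³ - 26y³ = 6. For fixed y, x³ = 26·y³ + 6, so a solution requires the RHS to be a perfect cube.
Strategy: iterate y from -45 to 45, compute RHS = 26·y³ + 6, and check whether it is a (positive or negative) perfect cube.
Check small values of y:
  y = 0: RHS = 6 is not a perfect cube.
  y = 1: RHS = 32 is not a perfect cube.
  y = -1: RHS = -20 is not a perfect cube.
  y = 2: RHS = 214 is not a perfect cube.
  y = -2: RHS = -202 is not a perfect cube.
  y = 3: RHS = 708 is not a perfect cube.
  y = -3: RHS = -696 is not a perfect cube.
Continuing the search up to |y| = 45 finds no solutions either.
No (x, y) in the scanned range satisfies the equation.

No integer solutions with |y| ≤ 45.
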